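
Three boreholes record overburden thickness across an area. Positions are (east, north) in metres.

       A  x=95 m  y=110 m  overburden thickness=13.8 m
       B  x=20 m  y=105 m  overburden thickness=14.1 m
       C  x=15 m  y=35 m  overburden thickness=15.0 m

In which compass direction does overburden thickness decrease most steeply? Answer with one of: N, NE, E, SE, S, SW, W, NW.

Three-point gradient (reference A): Δ to B = (-75, -5, +0.3), Δ to C = (-80, -75, +1.2).
∂d/∂x = -0.003158, ∂d/∂y = -0.01263 (det = 5225).
Steepest decrease is along −∇f = (+0.003158 E, +0.01263 N) → north.

N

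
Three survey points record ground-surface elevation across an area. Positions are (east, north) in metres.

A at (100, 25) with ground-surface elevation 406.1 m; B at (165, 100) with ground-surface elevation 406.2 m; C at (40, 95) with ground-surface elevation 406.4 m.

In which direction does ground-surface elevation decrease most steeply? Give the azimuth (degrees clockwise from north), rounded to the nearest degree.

Taking A as reference: B−A = (65, 75, +0.1); C−A = (-60, 70, +0.3).
Solve a·Δx + b·Δy = Δz: det = 65·70 − (-60)·75 = 9050.
∂z/∂x = [(+0.1)·70 − (+0.3)·75] / 9050 = -0.001713
∂z/∂y = [65·(+0.3) − (-60)·(+0.1)] / 9050 = +0.002818
Steepest decrease is along −∇f: components (+0.001713 E, -0.002818 N).
Azimuth = atan2(+0.001713, -0.002818) = 148.7° ≈ 149°.

149°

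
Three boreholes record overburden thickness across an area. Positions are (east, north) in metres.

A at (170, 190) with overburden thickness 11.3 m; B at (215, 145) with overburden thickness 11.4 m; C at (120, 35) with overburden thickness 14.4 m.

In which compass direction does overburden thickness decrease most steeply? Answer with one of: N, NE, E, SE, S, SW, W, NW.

NE

Differences from A: to B (Δx, Δy, Δh) = (45, -45, +0.1); to C = (-50, -155, +3.1).
Solve a·Δx + b·Δy = Δd: det = 45·(-155) − (-50)·(-45) = -9225.
∂d/∂x = [(+0.1)·(-155) − (+3.1)·(-45)] / -9225 = -0.01344
∂d/∂y = [45·(+3.1) − (-50)·(+0.1)] / -9225 = -0.01566
Steepest decrease is along −∇f = (+0.01344 E, +0.01566 N) → northeast.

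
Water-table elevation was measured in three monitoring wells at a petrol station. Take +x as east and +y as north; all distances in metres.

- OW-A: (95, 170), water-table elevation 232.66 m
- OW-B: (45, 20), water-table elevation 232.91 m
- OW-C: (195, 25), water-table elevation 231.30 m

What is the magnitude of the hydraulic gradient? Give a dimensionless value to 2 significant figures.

0.011

Three-point gradient (reference OW-A): Δ to OW-B = (-50, -150, +0.25), Δ to OW-C = (100, -145, -1.36).
∂h/∂x = -0.01080, ∂h/∂y = +0.001933 (det = 22250).
|∇h| = √(-0.01080² + 0.001933²) = 0.01097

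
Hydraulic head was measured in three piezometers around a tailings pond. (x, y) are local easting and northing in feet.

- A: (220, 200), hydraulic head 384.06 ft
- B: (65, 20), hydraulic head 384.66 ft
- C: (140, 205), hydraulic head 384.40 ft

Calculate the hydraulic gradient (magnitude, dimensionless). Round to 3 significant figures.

0.00424

With h = a·x + b·y + c and A as origin, the differences give:
  (-155)·a + (-180)·b = +0.60
  (-80)·a + 5·b = +0.34
Eliminate b (×5 and ×(-180), subtract): -15175·a = 64.200 → a = ∂h/∂x = -0.004231
Back-substitute: b = ∂h/∂y = +0.0003097.
|∇h| = √(-0.004231² + 0.0003097²) = 0.004242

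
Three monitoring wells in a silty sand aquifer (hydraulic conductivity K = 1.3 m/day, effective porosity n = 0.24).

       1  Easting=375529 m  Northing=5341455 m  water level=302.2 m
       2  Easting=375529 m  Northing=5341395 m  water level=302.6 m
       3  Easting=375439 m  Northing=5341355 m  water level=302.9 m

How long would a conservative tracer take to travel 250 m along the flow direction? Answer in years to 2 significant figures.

19 years

Differences from 1: to 2 (Δx, Δy, Δh) = (0, -60, +0.4); to 3 = (-90, -100, +0.7).
Determinant of the coordinate differences = 0·(-100) − (-90)·(-60) = -5400.
∂h/∂x = [(+0.4)·(-100) − (+0.7)·(-60)] / -5400 = -0.0003704
∂h/∂y = [0·(+0.7) − (-90)·(+0.4)] / -5400 = -0.006667
|∇h| = √(-0.0003704² + -0.006667²) = 0.006677
Seepage velocity v = K·i/n = 1.3 × 0.006677 / 0.24 = 0.03617 m/day.
t = 250 / 0.03617 = 6912 days = 18.9 years.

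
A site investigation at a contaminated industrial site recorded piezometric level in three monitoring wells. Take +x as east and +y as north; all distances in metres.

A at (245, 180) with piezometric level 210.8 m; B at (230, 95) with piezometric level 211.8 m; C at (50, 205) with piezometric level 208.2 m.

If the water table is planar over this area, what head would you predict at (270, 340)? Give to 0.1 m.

208.9 m

Differences from A: to B (Δx, Δy, Δh) = (-15, -85, +1.0); to C = (-195, 25, -2.6).
Determinant of the coordinate differences = (-15)·25 − (-195)·(-85) = -16950.
∂h/∂x = [(+1.0)·25 − (-2.6)·(-85)] / -16950 = +0.01156
∂h/∂y = [(-15)·(-2.6) − (-195)·(+1.0)] / -16950 = -0.01381
h(270, 340) = 210.8 + (+0.01156)·(25) + (-0.01381)·(160) = 210.8 +0.289 -2.209 = 208.880 m.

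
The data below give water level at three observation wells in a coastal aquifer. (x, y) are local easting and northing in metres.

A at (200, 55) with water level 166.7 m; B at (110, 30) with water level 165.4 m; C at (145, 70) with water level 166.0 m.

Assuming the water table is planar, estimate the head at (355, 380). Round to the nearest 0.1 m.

169.8 m

With h = a·x + b·y + c and A as origin, the differences give:
  (-90)·a + (-25)·b = -1.3
  (-55)·a + 15·b = -0.7
Eliminate b (×15 and ×(-25), subtract): -2725·a = -37.00 → a = ∂h/∂x = +0.01358
Back-substitute: b = ∂h/∂y = +0.003119.
h(355, 380) = 166.7 + (+0.01358)·(155) + (+0.003119)·(325) = 166.7 +2.105 +1.014 = 169.818 m.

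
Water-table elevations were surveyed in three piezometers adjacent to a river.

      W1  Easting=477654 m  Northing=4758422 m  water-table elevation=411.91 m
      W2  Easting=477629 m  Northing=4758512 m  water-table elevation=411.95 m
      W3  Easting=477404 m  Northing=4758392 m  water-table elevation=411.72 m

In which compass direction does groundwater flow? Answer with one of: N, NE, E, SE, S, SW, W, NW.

SW

Differences from W1: to W2 (Δx, Δy, Δh) = (-25, 90, +0.04); to W3 = (-250, -30, -0.19).
Solve a·Δx + b·Δy = Δh: det = (-25)·(-30) − (-250)·90 = 23250.
∂h/∂x = [(+0.04)·(-30) − (-0.19)·90] / 23250 = +0.0006839
∂h/∂y = [(-25)·(-0.19) − (-250)·(+0.04)] / 23250 = +0.0006344
Flow = −∇h = (-0.0006839 east, -0.0006344 north), which points southwest.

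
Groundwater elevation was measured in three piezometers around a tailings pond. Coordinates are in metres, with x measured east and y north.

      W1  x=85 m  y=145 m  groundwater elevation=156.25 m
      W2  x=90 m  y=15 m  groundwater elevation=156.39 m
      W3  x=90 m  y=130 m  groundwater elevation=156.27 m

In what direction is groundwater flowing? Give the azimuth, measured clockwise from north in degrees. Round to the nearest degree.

320°

Taking W1 as reference: W2−W1 = (5, -130, +0.14); W3−W1 = (5, -15, +0.02).
Determinant of the coordinate differences = 5·(-15) − 5·(-130) = 575.
∂h/∂x = [(+0.14)·(-15) − (+0.02)·(-130)] / 575 = +0.0008696
∂h/∂y = [5·(+0.02) − 5·(+0.14)] / 575 = -0.001043
Flow direction (−∇h) has components (-0.0008696 E, +0.001043 N).
Azimuth = atan2(E, N) = atan2(-0.0008696, +0.001043) = 320.2° ≈ 320°.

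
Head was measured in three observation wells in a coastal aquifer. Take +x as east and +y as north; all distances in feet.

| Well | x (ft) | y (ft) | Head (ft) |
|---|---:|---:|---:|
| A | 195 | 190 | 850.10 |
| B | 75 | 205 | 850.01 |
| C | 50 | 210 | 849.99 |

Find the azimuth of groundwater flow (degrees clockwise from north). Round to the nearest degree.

Taking A as reference: B−A = (-120, 15, -0.09); C−A = (-145, 20, -0.11).
Determinant of the coordinate differences = (-120)·20 − (-145)·15 = -225.
∂h/∂x = [(-0.09)·20 − (-0.11)·15] / -225 = +0.0006667
∂h/∂y = [(-120)·(-0.11) − (-145)·(-0.09)] / -225 = -0.0006667
Flow direction (−∇h) has components (-0.0006667 E, +0.0006667 N).
Azimuth = atan2(E, N) = atan2(-0.0006667, +0.0006667) = 315.0° ≈ 315°.

315°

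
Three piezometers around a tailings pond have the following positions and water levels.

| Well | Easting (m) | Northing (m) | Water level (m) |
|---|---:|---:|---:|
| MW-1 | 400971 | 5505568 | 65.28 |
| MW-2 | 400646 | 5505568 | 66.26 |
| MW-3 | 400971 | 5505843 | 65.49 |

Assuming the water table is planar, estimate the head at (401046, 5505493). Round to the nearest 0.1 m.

∂h/∂x = (66.26 − 65.28) / (400646 − 400971) = -0.003015
∂h/∂y = (65.49 − 65.28) / (5505843 − 5505568) = +0.0007636
h(401046, 5505493) = 65.28 + (-0.003015)·(75) + (+0.0007636)·(-75) = 65.28 -0.226 -0.057 = 64.997 m.

65.0 m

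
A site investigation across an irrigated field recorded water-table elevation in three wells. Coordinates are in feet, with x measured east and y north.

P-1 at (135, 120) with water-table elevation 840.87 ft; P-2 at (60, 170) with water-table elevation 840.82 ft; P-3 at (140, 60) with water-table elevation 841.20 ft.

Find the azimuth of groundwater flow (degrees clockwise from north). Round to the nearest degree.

029°

Taking P-1 as reference: P-2−P-1 = (-75, 50, -0.05); P-3−P-1 = (5, -60, +0.33).
Determinant of the coordinate differences = (-75)·(-60) − 5·50 = 4250.
∂h/∂x = [(-0.05)·(-60) − (+0.33)·50] / 4250 = -0.003176
∂h/∂y = [(-75)·(+0.33) − 5·(-0.05)] / 4250 = -0.005765
Flow direction (−∇h) has components (+0.003176 E, +0.005765 N).
Azimuth = atan2(E, N) = atan2(+0.003176, +0.005765) = 28.9° ≈ 029°.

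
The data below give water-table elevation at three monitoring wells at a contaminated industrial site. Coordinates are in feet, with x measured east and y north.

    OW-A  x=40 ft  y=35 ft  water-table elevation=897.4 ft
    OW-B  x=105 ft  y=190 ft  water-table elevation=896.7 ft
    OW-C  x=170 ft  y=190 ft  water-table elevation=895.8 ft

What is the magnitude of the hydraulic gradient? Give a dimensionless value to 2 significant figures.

Three-point gradient (reference OW-A): Δ to OW-B = (65, 155, -0.7), Δ to OW-C = (130, 155, -1.6).
∂h/∂x = -0.01385, ∂h/∂y = +0.001290 (det = -10075).
|∇h| = √(-0.01385² + 0.001290²) = 0.01391

0.014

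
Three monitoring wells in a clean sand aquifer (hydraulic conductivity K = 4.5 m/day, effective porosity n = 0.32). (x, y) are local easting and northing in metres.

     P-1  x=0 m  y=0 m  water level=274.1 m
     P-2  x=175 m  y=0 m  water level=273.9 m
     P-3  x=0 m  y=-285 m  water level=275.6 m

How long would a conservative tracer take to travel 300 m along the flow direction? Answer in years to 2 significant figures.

11 years

∂h/∂x = (273.9 − 274.1) / (175 − 0) = -0.001143
∂h/∂y = (275.6 − 274.1) / (-285 − 0) = -0.005263
|∇h| = √(-0.001143² + -0.005263²) = 0.005386
Seepage velocity v = K·i/n = 4.5 × 0.005386 / 0.32 = 0.07574 m/day.
t = 300 / 0.07574 = 3961 days = 10.8 years.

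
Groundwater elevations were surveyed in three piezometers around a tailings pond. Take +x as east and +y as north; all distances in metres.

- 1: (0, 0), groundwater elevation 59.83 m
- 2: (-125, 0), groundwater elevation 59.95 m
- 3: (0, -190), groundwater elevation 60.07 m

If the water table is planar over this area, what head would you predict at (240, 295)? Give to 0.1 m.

59.2 m

∂h/∂x = (59.95 − 59.83) / (-125 − 0) = -0.0009600
∂h/∂y = (60.07 − 59.83) / (-190 − 0) = -0.001263
h(240, 295) = 59.83 + (-0.0009600)·(240) + (-0.001263)·(295) = 59.83 -0.230 -0.373 = 59.227 m.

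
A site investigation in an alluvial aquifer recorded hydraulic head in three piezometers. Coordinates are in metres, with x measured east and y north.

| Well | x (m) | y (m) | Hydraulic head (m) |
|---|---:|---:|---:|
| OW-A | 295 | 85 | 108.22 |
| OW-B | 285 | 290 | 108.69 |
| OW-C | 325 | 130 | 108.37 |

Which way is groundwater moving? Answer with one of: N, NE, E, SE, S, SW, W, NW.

With h = a·x + b·y + c and OW-A as origin, the differences give:
  (-10)·a + 205·b = +0.47
  30·a + 45·b = +0.15
Eliminate b (×45 and ×205, subtract): -6600·a = -9.600 → a = ∂h/∂x = +0.001455
Back-substitute: b = ∂h/∂y = +0.002364.
Flow = −∇h = (-0.001455 east, -0.002364 north), which points southwest.

SW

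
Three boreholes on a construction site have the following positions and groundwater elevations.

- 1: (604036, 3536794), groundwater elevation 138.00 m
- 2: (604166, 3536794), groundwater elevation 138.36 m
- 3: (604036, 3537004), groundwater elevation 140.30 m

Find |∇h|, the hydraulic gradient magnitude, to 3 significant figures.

0.0113

∂h/∂x = (138.36 − 138.00) / (604166 − 604036) = +0.002769
∂h/∂y = (140.30 − 138.00) / (3537004 − 3536794) = +0.01095
|∇h| = √(0.002769² + 0.01095²) = 0.01129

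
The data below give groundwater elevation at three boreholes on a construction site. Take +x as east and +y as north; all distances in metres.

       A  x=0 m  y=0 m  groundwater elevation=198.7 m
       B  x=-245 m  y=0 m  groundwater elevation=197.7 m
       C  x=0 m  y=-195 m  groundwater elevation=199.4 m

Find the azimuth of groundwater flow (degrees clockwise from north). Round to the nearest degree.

∂h/∂x = (197.7 − 198.7) / (-245 − 0) = +0.004082
∂h/∂y = (199.4 − 198.7) / (-195 − 0) = -0.003590
Flow direction (−∇h) has components (-0.004082 E, +0.003590 N).
Azimuth = atan2(E, N) = atan2(-0.004082, +0.003590) = 311.3° ≈ 311°.

311°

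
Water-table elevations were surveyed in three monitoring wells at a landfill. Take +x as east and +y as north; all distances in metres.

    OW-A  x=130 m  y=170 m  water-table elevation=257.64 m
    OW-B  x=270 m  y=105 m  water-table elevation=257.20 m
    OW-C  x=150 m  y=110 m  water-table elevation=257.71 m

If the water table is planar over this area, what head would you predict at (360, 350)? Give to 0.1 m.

256.2 m

Differences from OW-A: to OW-B (Δx, Δy, Δh) = (140, -65, -0.44); to OW-C = (20, -60, +0.07).
Solve a·Δx + b·Δy = Δh: det = 140·(-60) − 20·(-65) = -7100.
∂h/∂x = [(-0.44)·(-60) − (+0.07)·(-65)] / -7100 = -0.004359
∂h/∂y = [140·(+0.07) − 20·(-0.44)] / -7100 = -0.002620
h(360, 350) = 257.64 + (-0.004359)·(230) + (-0.002620)·(180) = 257.64 -1.003 -0.472 = 256.166 m.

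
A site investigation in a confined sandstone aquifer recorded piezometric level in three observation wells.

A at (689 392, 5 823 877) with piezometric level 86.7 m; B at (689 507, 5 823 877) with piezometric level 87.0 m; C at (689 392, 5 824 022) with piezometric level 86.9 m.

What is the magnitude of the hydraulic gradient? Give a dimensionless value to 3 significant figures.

0.00295

∂h/∂x = (87.0 − 86.7) / (689507 − 689392) = +0.002609
∂h/∂y = (86.9 − 86.7) / (5824022 − 5823877) = +0.001379
|∇h| = √(0.002609² + 0.001379²) = 0.002951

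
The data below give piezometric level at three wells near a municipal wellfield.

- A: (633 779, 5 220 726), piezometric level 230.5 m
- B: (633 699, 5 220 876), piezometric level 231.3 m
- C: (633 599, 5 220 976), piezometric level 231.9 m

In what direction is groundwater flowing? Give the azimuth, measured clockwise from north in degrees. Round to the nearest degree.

Differences from A: to B (Δx, Δy, Δh) = (-80, 150, +0.8); to C = (-180, 250, +1.4).
Solve a·Δx + b·Δy = Δh: det = (-80)·250 − (-180)·150 = 7000.
∂h/∂x = [(+0.8)·250 − (+1.4)·150] / 7000 = -0.001429
∂h/∂y = [(-80)·(+1.4) − (-180)·(+0.8)] / 7000 = +0.004571
Flow direction (−∇h) has components (+0.001429 E, -0.004571 N).
Azimuth = atan2(E, N) = atan2(+0.001429, -0.004571) = 162.6° ≈ 163°.

163°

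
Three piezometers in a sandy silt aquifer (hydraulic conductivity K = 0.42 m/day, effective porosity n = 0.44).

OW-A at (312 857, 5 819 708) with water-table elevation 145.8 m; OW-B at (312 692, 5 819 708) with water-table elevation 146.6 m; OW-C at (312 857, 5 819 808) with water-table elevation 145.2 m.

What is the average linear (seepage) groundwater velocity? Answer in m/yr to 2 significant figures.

∂h/∂x = (146.6 − 145.8) / (312692 − 312857) = -0.004848
∂h/∂y = (145.2 − 145.8) / (5819808 − 5819708) = -0.006000
|∇h| = √(-0.004848² + -0.006000²) = 0.007714
Seepage velocity v = K·i/n = 0.42 × 0.007714 / 0.44 = 0.007363 m/day = 2.689 m/yr.

2.7 m/yr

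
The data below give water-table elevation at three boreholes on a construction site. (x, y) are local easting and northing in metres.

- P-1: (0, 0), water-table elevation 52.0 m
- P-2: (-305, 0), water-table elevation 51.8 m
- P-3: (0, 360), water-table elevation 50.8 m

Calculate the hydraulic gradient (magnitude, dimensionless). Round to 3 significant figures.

∂h/∂x = (51.8 − 52.0) / (-305 − 0) = +0.0006557
∂h/∂y = (50.8 − 52.0) / (360 − 0) = -0.003333
|∇h| = √(0.0006557² + -0.003333²) = 0.003397

0.00340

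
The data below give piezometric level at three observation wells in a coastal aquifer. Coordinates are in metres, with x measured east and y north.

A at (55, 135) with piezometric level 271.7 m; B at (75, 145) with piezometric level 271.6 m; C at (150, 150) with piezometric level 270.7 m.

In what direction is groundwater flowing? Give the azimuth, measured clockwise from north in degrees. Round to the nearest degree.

141°

Taking A as reference: B−A = (20, 10, -0.1); C−A = (95, 15, -1.0).
Determinant of the coordinate differences = 20·15 − 95·10 = -650.
∂h/∂x = [(-0.1)·15 − (-1.0)·10] / -650 = -0.01308
∂h/∂y = [20·(-1.0) − 95·(-0.1)] / -650 = +0.01615
Flow direction (−∇h) has components (+0.01308 E, -0.01615 N).
Azimuth = atan2(E, N) = atan2(+0.01308, -0.01615) = 141.0° ≈ 141°.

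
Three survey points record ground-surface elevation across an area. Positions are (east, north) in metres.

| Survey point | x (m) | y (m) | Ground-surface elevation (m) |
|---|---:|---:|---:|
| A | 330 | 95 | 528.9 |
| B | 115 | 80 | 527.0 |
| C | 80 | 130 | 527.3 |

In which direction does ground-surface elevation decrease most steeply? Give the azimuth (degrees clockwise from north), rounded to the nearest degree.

With z = a·x + b·y + c and A as origin, the differences give:
  (-215)·a + (-15)·b = -1.9
  (-250)·a + 35·b = -1.6
Eliminate b (×35 and ×(-15), subtract): -11275·a = -90.50 → a = ∂z/∂x = +0.008027
Back-substitute: b = ∂z/∂y = +0.01162.
Steepest decrease is along −∇f: components (-0.008027 E, -0.01162 N).
Azimuth = atan2(-0.008027, -0.01162) = 214.6° ≈ 215°.

215°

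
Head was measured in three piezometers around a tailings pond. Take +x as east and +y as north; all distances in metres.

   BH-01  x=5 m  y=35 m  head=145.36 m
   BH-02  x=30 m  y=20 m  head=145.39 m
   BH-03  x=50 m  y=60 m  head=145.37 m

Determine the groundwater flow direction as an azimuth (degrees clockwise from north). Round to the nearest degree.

321°

Taking BH-01 as reference: BH-02−BH-01 = (25, -15, +0.03); BH-03−BH-01 = (45, 25, +0.01).
Determinant of the coordinate differences = 25·25 − 45·(-15) = 1300.
∂h/∂x = [(+0.03)·25 − (+0.01)·(-15)] / 1300 = +0.0006923
∂h/∂y = [25·(+0.01) − 45·(+0.03)] / 1300 = -0.0008462
Flow direction (−∇h) has components (-0.0006923 E, +0.0008462 N).
Azimuth = atan2(E, N) = atan2(-0.0006923, +0.0008462) = 320.7° ≈ 321°.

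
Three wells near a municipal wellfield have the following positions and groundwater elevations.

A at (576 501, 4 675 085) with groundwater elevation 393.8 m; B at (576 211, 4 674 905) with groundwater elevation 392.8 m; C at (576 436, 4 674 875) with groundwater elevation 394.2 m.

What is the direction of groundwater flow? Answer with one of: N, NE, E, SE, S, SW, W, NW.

Taking A as reference: B−A = (-290, -180, -1.0); C−A = (-65, -210, +0.4).
Determinant of the coordinate differences = (-290)·(-210) − (-65)·(-180) = 49200.
∂h/∂x = [(-1.0)·(-210) − (+0.4)·(-180)] / 49200 = +0.005732
∂h/∂y = [(-290)·(+0.4) − (-65)·(-1.0)] / 49200 = -0.003679
Flow = −∇h = (-0.005732 east, +0.003679 north), which points northwest.

NW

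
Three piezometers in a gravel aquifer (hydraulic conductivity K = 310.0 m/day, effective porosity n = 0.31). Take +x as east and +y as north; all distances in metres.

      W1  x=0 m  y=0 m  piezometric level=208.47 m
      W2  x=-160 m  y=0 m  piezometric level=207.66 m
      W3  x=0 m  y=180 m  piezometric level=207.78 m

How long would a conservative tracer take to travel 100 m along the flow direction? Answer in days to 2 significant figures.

16 days

∂h/∂x = (207.66 − 208.47) / (-160 − 0) = +0.005063
∂h/∂y = (207.78 − 208.47) / (180 − 0) = -0.003833
|∇h| = √(0.005063² + -0.003833²) = 0.00635
Seepage velocity v = K·i/n = 310.0 × 0.00635 / 0.31 = 6.35 m/day.
t = 100 / 6.35 = 15.75 days.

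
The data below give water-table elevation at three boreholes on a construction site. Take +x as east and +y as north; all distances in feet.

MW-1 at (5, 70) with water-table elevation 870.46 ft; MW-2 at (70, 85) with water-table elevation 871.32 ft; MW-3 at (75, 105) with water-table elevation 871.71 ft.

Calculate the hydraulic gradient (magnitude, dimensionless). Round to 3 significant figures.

Taking MW-1 as reference: MW-2−MW-1 = (65, 15, +0.86); MW-3−MW-1 = (70, 35, +1.25).
Determinant of the coordinate differences = 65·35 − 70·15 = 1225.
∂h/∂x = [(+0.86)·35 − (+1.25)·15] / 1225 = +0.009265
∂h/∂y = [65·(+1.25) − 70·(+0.86)] / 1225 = +0.01718
|∇h| = √(0.009265² + 0.01718²) = 0.01952

0.0195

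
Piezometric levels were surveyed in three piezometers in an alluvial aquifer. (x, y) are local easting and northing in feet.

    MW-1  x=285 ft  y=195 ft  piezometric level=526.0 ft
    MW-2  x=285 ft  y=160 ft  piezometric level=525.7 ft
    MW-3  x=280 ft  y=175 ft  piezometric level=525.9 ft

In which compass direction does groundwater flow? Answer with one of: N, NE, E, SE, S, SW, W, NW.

Differences from MW-1: to MW-2 (Δx, Δy, Δh) = (0, -35, -0.3); to MW-3 = (-5, -20, -0.1).
Determinant of the coordinate differences = 0·(-20) − (-5)·(-35) = -175.
∂h/∂x = [(-0.3)·(-20) − (-0.1)·(-35)] / -175 = -0.01429
∂h/∂y = [0·(-0.1) − (-5)·(-0.3)] / -175 = +0.008571
Flow = −∇h = (+0.01429 east, -0.008571 north), which points southeast.

SE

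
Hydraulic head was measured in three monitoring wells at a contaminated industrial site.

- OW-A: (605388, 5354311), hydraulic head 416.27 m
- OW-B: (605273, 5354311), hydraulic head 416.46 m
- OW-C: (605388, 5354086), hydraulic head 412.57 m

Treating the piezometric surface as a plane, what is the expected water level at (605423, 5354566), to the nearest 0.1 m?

∂h/∂x = (416.46 − 416.27) / (605273 − 605388) = -0.001652
∂h/∂y = (412.57 − 416.27) / (5354086 − 5354311) = +0.01644
h(605423, 5354566) = 416.27 + (-0.001652)·(35) + (+0.01644)·(255) = 416.27 -0.058 +4.193 = 420.406 m.

420.4 m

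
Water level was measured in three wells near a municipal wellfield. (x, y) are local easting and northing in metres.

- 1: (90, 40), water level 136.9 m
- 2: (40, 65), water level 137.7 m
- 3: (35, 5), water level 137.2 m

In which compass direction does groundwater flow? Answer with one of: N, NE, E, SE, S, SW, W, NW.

SE

Taking 1 as reference: 2−1 = (-50, 25, +0.8); 3−1 = (-55, -35, +0.3).
Determinant of the coordinate differences = (-50)·(-35) − (-55)·25 = 3125.
∂h/∂x = [(+0.8)·(-35) − (+0.3)·25] / 3125 = -0.01136
∂h/∂y = [(-50)·(+0.3) − (-55)·(+0.8)] / 3125 = +0.009280
Flow = −∇h = (+0.01136 east, -0.009280 north), which points southeast.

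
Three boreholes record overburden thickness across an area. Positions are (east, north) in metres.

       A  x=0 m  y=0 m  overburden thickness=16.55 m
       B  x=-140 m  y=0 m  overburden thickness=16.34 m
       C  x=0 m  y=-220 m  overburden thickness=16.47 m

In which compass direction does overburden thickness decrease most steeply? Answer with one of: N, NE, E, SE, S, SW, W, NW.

W

∂d/∂x = (16.34 − 16.55) / (-140 − 0) = +0.001500
∂d/∂y = (16.47 − 16.55) / (-220 − 0) = +0.0003636
Steepest decrease is along −∇f = (-0.001500 E, -0.0003636 N) → west.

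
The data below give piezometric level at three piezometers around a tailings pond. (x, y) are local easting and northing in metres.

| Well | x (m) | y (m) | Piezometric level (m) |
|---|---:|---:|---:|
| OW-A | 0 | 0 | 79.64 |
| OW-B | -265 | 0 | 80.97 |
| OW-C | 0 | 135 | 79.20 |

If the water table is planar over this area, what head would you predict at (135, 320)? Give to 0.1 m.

∂h/∂x = (80.97 − 79.64) / (-265 − 0) = -0.005019
∂h/∂y = (79.20 − 79.64) / (135 − 0) = -0.003259
h(135, 320) = 79.64 + (-0.005019)·(135) + (-0.003259)·(320) = 79.64 -0.678 -1.043 = 77.919 m.

77.9 m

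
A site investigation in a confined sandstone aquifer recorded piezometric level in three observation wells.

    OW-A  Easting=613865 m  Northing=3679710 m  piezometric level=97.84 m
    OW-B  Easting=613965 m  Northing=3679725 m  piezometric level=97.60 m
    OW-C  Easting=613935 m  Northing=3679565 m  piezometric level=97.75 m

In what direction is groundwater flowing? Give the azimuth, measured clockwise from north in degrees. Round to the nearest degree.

Three-point gradient (reference OW-A): Δ to OW-B = (100, 15, -0.24), Δ to OW-C = (70, -145, -0.09).
∂h/∂x = -0.002325, ∂h/∂y = -0.0005016 (det = -15550).
Flow direction (−∇h) has components (+0.002325 E, +0.0005016 N).
Azimuth = atan2(E, N) = atan2(+0.002325, +0.0005016) = 77.8° ≈ 078°.

078°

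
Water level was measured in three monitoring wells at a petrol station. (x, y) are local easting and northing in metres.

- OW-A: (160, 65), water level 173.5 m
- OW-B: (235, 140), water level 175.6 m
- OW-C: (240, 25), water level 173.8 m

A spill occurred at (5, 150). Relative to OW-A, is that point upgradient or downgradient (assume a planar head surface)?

downgradient

Three-point gradient (reference OW-A): Δ to OW-B = (75, 75, +2.1), Δ to OW-C = (80, -40, +0.3).
∂h/∂x = +0.01183, ∂h/∂y = +0.01617 (det = -9000).
Head at (5, 150) = 173.5 + (+0.01183)·(-155) + (+0.01617)·(85) = 173.04 m.
That is lower than the 173.5 m at OW-A, so the point is downgradient.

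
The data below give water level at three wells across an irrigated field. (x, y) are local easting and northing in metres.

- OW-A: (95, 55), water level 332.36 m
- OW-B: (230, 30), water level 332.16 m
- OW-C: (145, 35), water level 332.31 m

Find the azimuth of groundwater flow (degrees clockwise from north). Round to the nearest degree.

040°

With h = a·x + b·y + c and OW-A as origin, the differences give:
  135·a + (-25)·b = -0.20
  50·a + (-20)·b = -0.05
Eliminate b (×(-20) and ×(-25), subtract): -1450·a = 2.750 → a = ∂h/∂x = -0.001897
Back-substitute: b = ∂h/∂y = -0.002241.
Flow direction (−∇h) has components (+0.001897 E, +0.002241 N).
Azimuth = atan2(E, N) = atan2(+0.001897, +0.002241) = 40.2° ≈ 040°.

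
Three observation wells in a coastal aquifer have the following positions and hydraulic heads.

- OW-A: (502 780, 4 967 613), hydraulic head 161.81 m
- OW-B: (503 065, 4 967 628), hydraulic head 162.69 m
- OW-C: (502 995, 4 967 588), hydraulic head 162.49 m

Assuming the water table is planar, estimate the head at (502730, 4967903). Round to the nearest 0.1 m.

161.5 m

Taking OW-A as reference: OW-B−OW-A = (285, 15, +0.88); OW-C−OW-A = (215, -25, +0.68).
Determinant of the coordinate differences = 285·(-25) − 215·15 = -10350.
∂h/∂x = [(+0.88)·(-25) − (+0.68)·15] / -10350 = +0.003111
∂h/∂y = [285·(+0.68) − 215·(+0.88)] / -10350 = -0.0004444
h(502730, 4967903) = 161.81 + (+0.003111)·(-50) + (-0.0004444)·(290) = 161.81 -0.156 -0.129 = 161.526 m.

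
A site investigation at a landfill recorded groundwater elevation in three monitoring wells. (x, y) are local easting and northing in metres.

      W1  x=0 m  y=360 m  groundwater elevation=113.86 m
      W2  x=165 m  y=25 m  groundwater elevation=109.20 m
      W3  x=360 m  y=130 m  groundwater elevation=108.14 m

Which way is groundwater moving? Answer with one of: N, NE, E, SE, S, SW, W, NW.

SE

Taking W1 as reference: W2−W1 = (165, -335, -4.66); W3−W1 = (360, -230, -5.72).
Determinant of the coordinate differences = 165·(-230) − 360·(-335) = 82650.
∂h/∂x = [(-4.66)·(-230) − (-5.72)·(-335)] / 82650 = -0.01022
∂h/∂y = [165·(-5.72) − 360·(-4.66)] / 82650 = +0.008878
Flow = −∇h = (+0.01022 east, -0.008878 north), which points southeast.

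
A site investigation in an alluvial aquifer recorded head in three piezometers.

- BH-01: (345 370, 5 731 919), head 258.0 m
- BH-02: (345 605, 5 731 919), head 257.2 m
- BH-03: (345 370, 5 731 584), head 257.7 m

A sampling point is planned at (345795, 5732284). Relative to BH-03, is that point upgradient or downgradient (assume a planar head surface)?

∂h/∂x = (257.2 − 258.0) / (345605 − 345370) = -0.003404
∂h/∂y = (257.7 − 258.0) / (5731584 − 5731919) = +0.0008955
Head at (345795, 5732284) = 258.0 + (-0.003404)·(425) + (+0.0008955)·(365) = 256.88 m.
That is lower than the 257.7 m at BH-03, so the point is downgradient.

downgradient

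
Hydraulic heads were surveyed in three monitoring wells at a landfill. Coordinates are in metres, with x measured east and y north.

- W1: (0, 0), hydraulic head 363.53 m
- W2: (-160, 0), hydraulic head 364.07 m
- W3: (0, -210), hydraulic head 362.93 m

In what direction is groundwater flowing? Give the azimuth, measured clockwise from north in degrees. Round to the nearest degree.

130°

∂h/∂x = (364.07 − 363.53) / (-160 − 0) = -0.003375
∂h/∂y = (362.93 − 363.53) / (-210 − 0) = +0.002857
Flow direction (−∇h) has components (+0.003375 E, -0.002857 N).
Azimuth = atan2(E, N) = atan2(+0.003375, -0.002857) = 130.2° ≈ 130°.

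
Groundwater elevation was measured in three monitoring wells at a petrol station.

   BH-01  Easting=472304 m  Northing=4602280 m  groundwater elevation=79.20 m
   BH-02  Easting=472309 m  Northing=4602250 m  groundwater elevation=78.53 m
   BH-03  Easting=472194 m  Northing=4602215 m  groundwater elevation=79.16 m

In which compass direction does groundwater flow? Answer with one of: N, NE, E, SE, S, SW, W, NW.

With h = a·x + b·y + c and BH-01 as origin, the differences give:
  5·a + (-30)·b = -0.67
  (-110)·a + (-65)·b = -0.04
Eliminate b (×(-65) and ×(-30), subtract): -3625·a = 42.350 → a = ∂h/∂x = -0.01168
Back-substitute: b = ∂h/∂y = +0.02039.
Flow = −∇h = (+0.01168 east, -0.02039 north), which points southeast.

SE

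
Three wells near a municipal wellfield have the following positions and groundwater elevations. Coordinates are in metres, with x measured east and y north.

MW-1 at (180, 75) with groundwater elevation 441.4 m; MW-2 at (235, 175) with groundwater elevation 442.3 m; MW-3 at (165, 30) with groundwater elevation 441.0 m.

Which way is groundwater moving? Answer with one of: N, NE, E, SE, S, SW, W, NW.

With h = a·x + b·y + c and MW-1 as origin, the differences give:
  55·a + 100·b = +0.9
  (-15)·a + (-45)·b = -0.4
Eliminate b (×(-45) and ×100, subtract): -975·a = -0.50 → a = ∂h/∂x = +0.0005128
Back-substitute: b = ∂h/∂y = +0.008718.
Flow = −∇h = (-0.0005128 east, -0.008718 north), which points south.

S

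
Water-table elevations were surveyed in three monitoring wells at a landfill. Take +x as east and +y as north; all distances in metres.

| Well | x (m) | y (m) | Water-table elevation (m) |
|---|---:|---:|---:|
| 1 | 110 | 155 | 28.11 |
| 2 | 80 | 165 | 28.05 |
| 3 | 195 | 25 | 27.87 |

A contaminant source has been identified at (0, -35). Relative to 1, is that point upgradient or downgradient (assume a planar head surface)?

Taking 1 as reference: 2−1 = (-30, 10, -0.06); 3−1 = (85, -130, -0.24).
Solve a·Δx + b·Δy = Δh: det = (-30)·(-130) − 85·10 = 3050.
∂h/∂x = [(-0.06)·(-130) − (-0.24)·10] / 3050 = +0.003344
∂h/∂y = [(-30)·(-0.24) − 85·(-0.06)] / 3050 = +0.004033
Head at (0, -35) = 28.11 + (+0.003344)·(-110) + (+0.004033)·(-190) = 26.98 m.
That is lower than the 28.11 m at 1, so the point is downgradient.

downgradient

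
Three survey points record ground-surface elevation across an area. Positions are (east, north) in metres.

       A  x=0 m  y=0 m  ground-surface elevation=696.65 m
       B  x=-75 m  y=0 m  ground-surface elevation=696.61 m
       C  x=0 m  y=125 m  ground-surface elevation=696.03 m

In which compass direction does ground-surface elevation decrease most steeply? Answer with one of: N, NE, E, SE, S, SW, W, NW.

∂z/∂x = (696.61 − 696.65) / (-75 − 0) = +0.0005333
∂z/∂y = (696.03 − 696.65) / (125 − 0) = -0.004960
Steepest decrease is along −∇f = (-0.0005333 E, +0.004960 N) → north.

N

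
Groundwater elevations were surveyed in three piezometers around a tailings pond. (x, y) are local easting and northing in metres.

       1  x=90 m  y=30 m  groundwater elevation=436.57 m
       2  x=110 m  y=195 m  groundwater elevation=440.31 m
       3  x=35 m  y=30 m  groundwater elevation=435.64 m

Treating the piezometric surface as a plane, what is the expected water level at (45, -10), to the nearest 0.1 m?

435.0 m

Taking 1 as reference: 2−1 = (20, 165, +3.74); 3−1 = (-55, 0, -0.93).
Determinant of the coordinate differences = 20·0 − (-55)·165 = 9075.
∂h/∂x = [(+3.74)·0 − (-0.93)·165] / 9075 = +0.01691
∂h/∂y = [20·(-0.93) − (-55)·(+3.74)] / 9075 = +0.02062
h(45, -10) = 436.57 + (+0.01691)·(-45) + (+0.02062)·(-40) = 436.57 -0.761 -0.825 = 434.984 m.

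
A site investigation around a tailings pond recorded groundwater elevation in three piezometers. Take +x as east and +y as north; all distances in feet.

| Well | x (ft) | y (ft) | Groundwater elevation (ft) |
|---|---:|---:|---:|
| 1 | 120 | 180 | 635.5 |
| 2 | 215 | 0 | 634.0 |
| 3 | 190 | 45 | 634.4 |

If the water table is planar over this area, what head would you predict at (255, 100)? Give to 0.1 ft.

Taking 1 as reference: 2−1 = (95, -180, -1.5); 3−1 = (70, -135, -1.1).
Solve a·Δx + b·Δy = Δh: det = 95·(-135) − 70·(-180) = -225.
∂h/∂x = [(-1.5)·(-135) − (-1.1)·(-180)] / -225 = -0.02000
∂h/∂y = [95·(-1.1) − 70·(-1.5)] / -225 = -0.002222
h(255, 100) = 635.5 + (-0.02000)·(135) + (-0.002222)·(-80) = 635.5 -2.700 +0.178 = 632.978 ft.

633.0 ft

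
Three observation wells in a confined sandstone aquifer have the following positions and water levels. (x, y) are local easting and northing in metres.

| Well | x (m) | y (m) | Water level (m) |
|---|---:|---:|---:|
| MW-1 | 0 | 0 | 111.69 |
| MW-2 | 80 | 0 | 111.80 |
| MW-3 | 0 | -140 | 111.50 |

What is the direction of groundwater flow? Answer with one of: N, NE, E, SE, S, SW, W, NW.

∂h/∂x = (111.80 − 111.69) / (80 − 0) = +0.001375
∂h/∂y = (111.50 − 111.69) / (-140 − 0) = +0.001357
Flow = −∇h = (-0.001375 east, -0.001357 north), which points southwest.

SW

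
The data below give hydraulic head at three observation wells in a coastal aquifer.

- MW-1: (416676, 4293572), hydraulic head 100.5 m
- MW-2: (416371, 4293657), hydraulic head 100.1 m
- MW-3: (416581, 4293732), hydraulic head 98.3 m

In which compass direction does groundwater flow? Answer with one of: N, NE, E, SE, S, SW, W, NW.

N

Differences from MW-1: to MW-2 (Δx, Δy, Δh) = (-305, 85, -0.4); to MW-3 = (-95, 160, -2.2).
Solve a·Δx + b·Δy = Δh: det = (-305)·160 − (-95)·85 = -40725.
∂h/∂x = [(-0.4)·160 − (-2.2)·85] / -40725 = -0.003020
∂h/∂y = [(-305)·(-2.2) − (-95)·(-0.4)] / -40725 = -0.01554
Flow = −∇h = (+0.003020 east, +0.01554 north), which points north.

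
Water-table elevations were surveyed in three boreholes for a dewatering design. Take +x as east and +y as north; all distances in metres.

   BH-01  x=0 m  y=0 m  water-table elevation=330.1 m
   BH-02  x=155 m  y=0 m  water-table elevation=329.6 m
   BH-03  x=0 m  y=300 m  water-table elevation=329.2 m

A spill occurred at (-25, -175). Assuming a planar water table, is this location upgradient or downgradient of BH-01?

upgradient

∂h/∂x = (329.6 − 330.1) / (155 − 0) = -0.003226
∂h/∂y = (329.2 − 330.1) / (300 − 0) = -0.003000
Head at (-25, -175) = 330.1 + (-0.003226)·(-25) + (-0.003000)·(-175) = 330.71 m.
That is higher than the 330.1 m at BH-01, so the point is upgradient.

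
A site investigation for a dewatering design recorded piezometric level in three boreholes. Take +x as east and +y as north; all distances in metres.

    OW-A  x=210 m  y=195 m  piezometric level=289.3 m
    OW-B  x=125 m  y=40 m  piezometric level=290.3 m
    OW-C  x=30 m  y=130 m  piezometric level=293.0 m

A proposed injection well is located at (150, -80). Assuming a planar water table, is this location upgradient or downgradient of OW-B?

With h = a·x + b·y + c and OW-A as origin, the differences give:
  (-85)·a + (-155)·b = +1.0
  (-180)·a + (-65)·b = +3.7
Eliminate b (×(-65) and ×(-155), subtract): -22375·a = 508.50 → a = ∂h/∂x = -0.02273
Back-substitute: b = ∂h/∂y = +0.006011.
Head at (150, -80) = 289.3 + (-0.02273)·(-60) + (+0.006011)·(-275) = 289.01 m.
That is lower than the 290.3 m at OW-B, so the point is downgradient.

downgradient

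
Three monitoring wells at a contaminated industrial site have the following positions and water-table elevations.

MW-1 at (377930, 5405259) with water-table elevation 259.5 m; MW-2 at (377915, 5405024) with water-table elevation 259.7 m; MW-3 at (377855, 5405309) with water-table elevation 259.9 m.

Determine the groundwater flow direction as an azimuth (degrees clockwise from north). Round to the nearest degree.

Taking MW-1 as reference: MW-2−MW-1 = (-15, -235, +0.2); MW-3−MW-1 = (-75, 50, +0.4).
Determinant of the coordinate differences = (-15)·50 − (-75)·(-235) = -18375.
∂h/∂x = [(+0.2)·50 − (+0.4)·(-235)] / -18375 = -0.005660
∂h/∂y = [(-15)·(+0.4) − (-75)·(+0.2)] / -18375 = -0.0004898
Flow direction (−∇h) has components (+0.005660 E, +0.0004898 N).
Azimuth = atan2(E, N) = atan2(+0.005660, +0.0004898) = 85.1° ≈ 085°.

085°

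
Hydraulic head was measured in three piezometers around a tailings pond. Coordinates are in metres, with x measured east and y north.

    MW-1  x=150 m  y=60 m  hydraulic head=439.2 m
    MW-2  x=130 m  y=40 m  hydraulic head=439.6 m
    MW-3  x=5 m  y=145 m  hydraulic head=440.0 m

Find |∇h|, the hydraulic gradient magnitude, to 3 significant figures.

0.0142

Differences from MW-1: to MW-2 (Δx, Δy, Δh) = (-20, -20, +0.4); to MW-3 = (-145, 85, +0.8).
Determinant of the coordinate differences = (-20)·85 − (-145)·(-20) = -4600.
∂h/∂x = [(+0.4)·85 − (+0.8)·(-20)] / -4600 = -0.01087
∂h/∂y = [(-20)·(+0.8) − (-145)·(+0.4)] / -4600 = -0.009130
|∇h| = √(-0.01087² + -0.009130²) = 0.0142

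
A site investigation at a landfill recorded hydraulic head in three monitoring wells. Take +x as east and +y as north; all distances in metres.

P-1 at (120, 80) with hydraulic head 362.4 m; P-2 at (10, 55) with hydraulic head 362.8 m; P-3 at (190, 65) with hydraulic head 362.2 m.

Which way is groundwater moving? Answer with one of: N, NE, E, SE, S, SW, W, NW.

NE

Three-point gradient (reference P-1): Δ to P-2 = (-110, -25, +0.4), Δ to P-3 = (70, -15, -0.2).
∂h/∂x = -0.003235, ∂h/∂y = -0.001765 (det = 3400).
Flow = −∇h = (+0.003235 east, +0.001765 north), which points northeast.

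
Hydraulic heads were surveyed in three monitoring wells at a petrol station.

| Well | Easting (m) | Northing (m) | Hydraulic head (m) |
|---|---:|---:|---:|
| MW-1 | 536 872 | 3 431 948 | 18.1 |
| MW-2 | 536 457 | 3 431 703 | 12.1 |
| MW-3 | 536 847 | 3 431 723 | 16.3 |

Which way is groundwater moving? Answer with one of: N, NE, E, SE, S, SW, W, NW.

With h = a·x + b·y + c and MW-1 as origin, the differences give:
  (-415)·a + (-245)·b = -6.0
  (-25)·a + (-225)·b = -1.8
Eliminate b (×(-225) and ×(-245), subtract): 87250·a = 909.00 → a = ∂h/∂x = +0.01042
Back-substitute: b = ∂h/∂y = +0.006842.
Flow = −∇h = (-0.01042 east, -0.006842 north), which points southwest.

SW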